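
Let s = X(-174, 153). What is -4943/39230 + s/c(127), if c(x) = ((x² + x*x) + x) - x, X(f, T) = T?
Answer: -38362276/316370335 ≈ -0.12126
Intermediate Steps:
s = 153
c(x) = 2*x² (c(x) = ((x² + x²) + x) - x = (2*x² + x) - x = (x + 2*x²) - x = 2*x²)
-4943/39230 + s/c(127) = -4943/39230 + 153/((2*127²)) = -4943*1/39230 + 153/((2*16129)) = -4943/39230 + 153/32258 = -38362276/316370335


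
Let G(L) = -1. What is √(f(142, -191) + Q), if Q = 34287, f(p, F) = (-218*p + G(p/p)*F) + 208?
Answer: √3730 ≈ 61.074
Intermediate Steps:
f(p, F) = 208 - F - 218*p (f(p, F) = (-218*p - F) + 208 = (-F - 218*p) + 208 = 208 - F - 218*p)
√(f(142, -191) + Q) = √((208 - 1*(-191) - 218*142) + 34287) = √((208 + 191 - 30956) + 34287) = √(-30557 + 34287) = √3730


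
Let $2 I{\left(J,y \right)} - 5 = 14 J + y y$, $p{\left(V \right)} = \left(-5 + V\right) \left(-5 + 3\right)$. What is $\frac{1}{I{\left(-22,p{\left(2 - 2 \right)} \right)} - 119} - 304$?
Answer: $- \frac{134066}{441} \approx -304.0$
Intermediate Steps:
$p{\left(V \right)} = 10 - 2 V$ ($p{\left(V \right)} = \left(-5 + V\right) \left(-2\right) = 10 - 2 V$)
$I{\left(J,y \right)} = \frac{5}{2} + \frac{y^{2}}{2} + 7 J$ ($I{\left(J,y \right)} = \frac{5}{2} + \frac{14 J + y y}{2} = \frac{5}{2} + \frac{14 J + y^{2}}{2} = \frac{5}{2} + \frac{y^{2} + 14 J}{2} = \frac{5}{2} + \left(\frac{y^{2}}{2} + 7 J\right) = \frac{5}{2} + \frac{y^{2}}{2} + 7 J$)
$\frac{1}{I{\left(-22,p{\left(2 - 2 \right)} \right)} - 119} - 304 = \frac{1}{\left(\frac{5}{2} + \frac{\left(10 - 2 \left(2 - 2\right)\right)^{2}}{2} + 7 \left(-22\right)\right) - 119} - 304 = \frac{1}{\left(\frac{5}{2} + \frac{\left(10 - 2 \left(2 - 2\right)\right)^{2}}{2} - 154\right) - 119} - 304 = \frac{1}{\left(\frac{5}{2} + \frac{\left(10 - 0\right)^{2}}{2} - 154\right) - 119} - 304 = \frac{1}{\left(\frac{5}{2} + \frac{\left(10 + 0\right)^{2}}{2} - 154\right) - 119} - 304 = \frac{1}{\left(\frac{5}{2} + \frac{10^{2}}{2} - 154\right) - 119} - 304 = \frac{1}{\left(\frac{5}{2} + \frac{1}{2} \cdot 100 - 154\right) - 119} - 304 = \frac{1}{\left(\frac{5}{2} + 50 - 154\right) - 119} - 304 = \frac{1}{- \frac{203}{2} - 119} - 304 = \frac{1}{- \frac{441}{2}} - 304 = - \frac{2}{441} - 304 = - \frac{134066}{441}$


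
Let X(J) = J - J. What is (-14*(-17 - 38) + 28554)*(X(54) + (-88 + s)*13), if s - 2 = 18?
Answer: -25922416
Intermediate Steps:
s = 20 (s = 2 + 18 = 20)
X(J) = 0
(-14*(-17 - 38) + 28554)*(X(54) + (-88 + s)*13) = (-14*(-17 - 38) + 28554)*(0 + (-88 + 20)*13) = (-14*(-55) + 28554)*(0 - 68*13) = (770 + 28554)*(0 - 884) = 29324*(-884) = -25922416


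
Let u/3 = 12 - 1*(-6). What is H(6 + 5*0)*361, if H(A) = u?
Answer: 19494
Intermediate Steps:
u = 54 (u = 3*(12 - 1*(-6)) = 3*(12 + 6) = 3*18 = 54)
H(A) = 54
H(6 + 5*0)*361 = 54*361 = 19494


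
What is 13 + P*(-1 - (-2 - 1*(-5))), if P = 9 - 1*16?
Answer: 41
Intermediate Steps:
P = -7 (P = 9 - 16 = -7)
13 + P*(-1 - (-2 - 1*(-5))) = 13 - 7*(-1 - (-2 - 1*(-5))) = 13 - 7*(-1 - (-2 + 5)) = 13 - 7*(-1 - 1*3) = 13 - 7*(-1 - 3) = 13 - 7*(-4) = 13 + 28 = 41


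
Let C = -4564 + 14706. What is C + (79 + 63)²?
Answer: 30306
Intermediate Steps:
C = 10142
C + (79 + 63)² = 10142 + (79 + 63)² = 10142 + 142² = 10142 + 20164 = 30306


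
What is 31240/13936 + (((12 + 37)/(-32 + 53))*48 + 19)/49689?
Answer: 194263747/86558238 ≈ 2.2443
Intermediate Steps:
31240/13936 + (((12 + 37)/(-32 + 53))*48 + 19)/49689 = 31240*(1/13936) + ((49/21)*48 + 19)*(1/49689) = 3905/1742 + ((49*(1/21))*48 + 19)*(1/49689) = 3905/1742 + ((7/3)*48 + 19)*(1/49689) = 3905/1742 + (112 + 19)*(1/49689) = 3905/1742 + 131*(1/49689) = 3905/1742 + 131/49689 = 194263747/86558238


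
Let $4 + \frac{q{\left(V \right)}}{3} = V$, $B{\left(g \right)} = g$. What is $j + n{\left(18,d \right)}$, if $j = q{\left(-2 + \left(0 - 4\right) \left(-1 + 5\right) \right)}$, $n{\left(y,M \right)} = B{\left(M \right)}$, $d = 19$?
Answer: $-47$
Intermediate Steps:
$n{\left(y,M \right)} = M$
$q{\left(V \right)} = -12 + 3 V$
$j = -66$ ($j = -12 + 3 \left(-2 + \left(0 - 4\right) \left(-1 + 5\right)\right) = -12 + 3 \left(-2 - 16\right) = -12 + 3 \left(-18\right) = -12 - 54 = -66$)
$j + n{\left(18,d \right)} = -66 + 19 = -47$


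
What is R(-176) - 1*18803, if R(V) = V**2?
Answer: 12173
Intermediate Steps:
R(-176) - 1*18803 = (-176)**2 - 1*18803 = 30976 - 18803 = 12173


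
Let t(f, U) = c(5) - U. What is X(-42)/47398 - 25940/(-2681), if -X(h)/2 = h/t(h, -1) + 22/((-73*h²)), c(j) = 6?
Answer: 5654637411121/584413500762 ≈ 9.6758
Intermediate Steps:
t(f, U) = 6 - U
X(h) = -2*h/7 + 44/(73*h²) (X(h) = -2*(h/(6 - 1*(-1)) + 22/((-73*h²))) = -2*(h/(6 + 1) + 22*(-1/(73*h²))) = -2*(h/7 - 22/(73*h²)) = -2*(-22/(73*h²) + h/7) = -2*h/7 + 44/(73*h²))
X(-42)/47398 - 25940/(-2681) = ((2/511)*(154 - 73*(-42)³)/(-42)²)/47398 - 25940/(-2681) = ((2/511)*(1/1764)*(154 - 73*(-74088)))*(1/47398) - 25940*(-1/2681) = ((2/511)*(1/1764)*(154 + 5408424))*(1/47398) + 25940/2681 = ((2/511)*(1/1764)*5408578)*(1/47398) + 25940/2681 = (386327/32193)*(1/47398) + 25940/2681 = 386327/1525883814 + 25940/2681 = 5654637411121/584413500762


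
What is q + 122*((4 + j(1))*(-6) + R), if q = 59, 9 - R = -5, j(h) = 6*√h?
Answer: -5553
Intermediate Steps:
R = 14 (R = 9 - 1*(-5) = 9 + 5 = 14)
q + 122*((4 + j(1))*(-6) + R) = 59 + 122*((4 + 6*√1)*(-6) + 14) = 59 + 122*((4 + 6*1)*(-6) + 14) = 59 + 122*((4 + 6)*(-6) + 14) = 59 + 122*(10*(-6) + 14) = 59 + 122*(-60 + 14) = 59 + 122*(-46) = 59 - 5612 = -5553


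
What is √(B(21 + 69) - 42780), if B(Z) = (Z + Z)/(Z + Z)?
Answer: I*√42779 ≈ 206.83*I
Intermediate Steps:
B(Z) = 1 (B(Z) = (2*Z)/((2*Z)) = (2*Z)*(1/(2*Z)) = 1)
√(B(21 + 69) - 42780) = √(1 - 42780) = √(-42779) = I*√42779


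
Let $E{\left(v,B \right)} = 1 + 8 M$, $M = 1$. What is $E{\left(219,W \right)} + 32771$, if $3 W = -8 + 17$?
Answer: $32780$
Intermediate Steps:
$W = 3$ ($W = \frac{-8 + 17}{3} = \frac{1}{3} \cdot 9 = 3$)
$E{\left(v,B \right)} = 9$ ($E{\left(v,B \right)} = 1 + 8 \cdot 1 = 1 + 8 = 9$)
$E{\left(219,W \right)} + 32771 = 9 + 32771 = 32780$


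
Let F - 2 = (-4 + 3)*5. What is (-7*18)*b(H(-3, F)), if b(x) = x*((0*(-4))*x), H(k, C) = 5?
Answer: 0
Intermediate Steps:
F = -3 (F = 2 + (-4 + 3)*5 = 2 - 1*5 = 2 - 5 = -3)
b(x) = 0 (b(x) = x*(0*x) = x*0 = 0)
(-7*18)*b(H(-3, F)) = -7*18*0 = -126*0 = 0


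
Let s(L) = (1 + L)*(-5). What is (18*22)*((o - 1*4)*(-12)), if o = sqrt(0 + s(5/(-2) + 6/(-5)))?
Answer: 19008 - 7128*sqrt(6) ≈ 1548.0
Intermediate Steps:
s(L) = -5 - 5*L
o = 3*sqrt(6)/2 (o = sqrt(0 + (-5 - 5*(5/(-2) + 6/(-5)))) = sqrt(0 + (-5 - 5*(5*(-1/2) + 6*(-1/5)))) = sqrt(0 + (-5 - 5*(-5/2 - 6/5))) = sqrt(0 + (-5 - 5*(-37/10))) = sqrt(0 + (-5 + 37/2)) = sqrt(0 + 27/2) = sqrt(27/2) = 3*sqrt(6)/2 ≈ 3.6742)
(18*22)*((o - 1*4)*(-12)) = (18*22)*((3*sqrt(6)/2 - 1*4)*(-12)) = 396*((3*sqrt(6)/2 - 4)*(-12)) = 396*((-4 + 3*sqrt(6)/2)*(-12)) = 396*(48 - 18*sqrt(6)) = 19008 - 7128*sqrt(6)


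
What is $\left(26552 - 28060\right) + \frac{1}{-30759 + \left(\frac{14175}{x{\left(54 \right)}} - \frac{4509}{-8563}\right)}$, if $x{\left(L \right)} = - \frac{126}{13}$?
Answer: $- \frac{832139134754}{551816391} \approx -1508.0$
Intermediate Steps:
$x{\left(L \right)} = - \frac{126}{13}$ ($x{\left(L \right)} = \left(-126\right) \frac{1}{13} = - \frac{126}{13}$)
$\left(26552 - 28060\right) + \frac{1}{-30759 + \left(\frac{14175}{x{\left(54 \right)}} - \frac{4509}{-8563}\right)} = \left(26552 - 28060\right) + \frac{1}{-30759 + \left(\frac{14175}{- \frac{126}{13}} - \frac{4509}{-8563}\right)} = -1508 + \frac{1}{-30759 + \left(14175 \left(- \frac{13}{126}\right) - - \frac{4509}{8563}\right)} = -1508 + \frac{1}{-30759 + \left(- \frac{2925}{2} + \frac{4509}{8563}\right)} = -1508 + \frac{1}{-30759 - \frac{25037757}{17126}} = -1508 + \frac{1}{- \frac{551816391}{17126}} = -1508 - \frac{17126}{551816391} = - \frac{832139134754}{551816391}$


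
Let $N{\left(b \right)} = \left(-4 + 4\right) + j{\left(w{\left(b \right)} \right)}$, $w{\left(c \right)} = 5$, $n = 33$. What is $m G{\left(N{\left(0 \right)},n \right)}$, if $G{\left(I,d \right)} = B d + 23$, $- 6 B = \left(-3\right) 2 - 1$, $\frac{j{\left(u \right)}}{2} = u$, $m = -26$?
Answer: $-1599$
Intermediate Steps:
$j{\left(u \right)} = 2 u$
$B = \frac{7}{6}$ ($B = - \frac{\left(-3\right) 2 - 1}{6} = - \frac{-6 - 1}{6} = \left(- \frac{1}{6}\right) \left(-7\right) = \frac{7}{6} \approx 1.1667$)
$N{\left(b \right)} = 10$ ($N{\left(b \right)} = \left(-4 + 4\right) + 2 \cdot 5 = 0 + 10 = 10$)
$G{\left(I,d \right)} = 23 + \frac{7 d}{6}$ ($G{\left(I,d \right)} = \frac{7 d}{6} + 23 = 23 + \frac{7 d}{6}$)
$m G{\left(N{\left(0 \right)},n \right)} = - 26 \left(23 + \frac{7}{6} \cdot 33\right) = - 26 \left(23 + \frac{77}{2}\right) = \left(-26\right) \frac{123}{2} = -1599$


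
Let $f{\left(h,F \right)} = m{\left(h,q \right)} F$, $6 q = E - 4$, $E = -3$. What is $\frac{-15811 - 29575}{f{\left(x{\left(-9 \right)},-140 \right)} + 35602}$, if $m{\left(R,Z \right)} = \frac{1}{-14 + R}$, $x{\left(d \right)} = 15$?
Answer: $- \frac{22693}{17731} \approx -1.2798$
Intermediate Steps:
$q = - \frac{7}{6}$ ($q = \frac{-3 - 4}{6} = \frac{1}{6} \left(-7\right) = - \frac{7}{6} \approx -1.1667$)
$f{\left(h,F \right)} = \frac{F}{-14 + h}$
$\frac{-15811 - 29575}{f{\left(x{\left(-9 \right)},-140 \right)} + 35602} = \frac{-15811 - 29575}{- \frac{140}{-14 + 15} + 35602} = - \frac{45386}{- \frac{140}{1} + 35602} = - \frac{45386}{\left(-140\right) 1 + 35602} = - \frac{45386}{-140 + 35602} = - \frac{45386}{35462} = \left(-45386\right) \frac{1}{35462} = - \frac{22693}{17731}$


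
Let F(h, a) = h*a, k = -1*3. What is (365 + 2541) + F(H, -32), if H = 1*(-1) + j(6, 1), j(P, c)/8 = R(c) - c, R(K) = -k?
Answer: 2426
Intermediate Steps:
k = -3
R(K) = 3 (R(K) = -1*(-3) = 3)
j(P, c) = 24 - 8*c (j(P, c) = 8*(3 - c) = 24 - 8*c)
H = 15 (H = 1*(-1) + (24 - 8*1) = -1 + (24 - 8) = -1 + 16 = 15)
F(h, a) = a*h
(365 + 2541) + F(H, -32) = (365 + 2541) - 32*15 = 2906 - 480 = 2426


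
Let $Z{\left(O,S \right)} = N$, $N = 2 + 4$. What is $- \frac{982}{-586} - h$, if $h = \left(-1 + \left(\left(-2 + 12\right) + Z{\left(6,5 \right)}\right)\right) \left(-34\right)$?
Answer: $\frac{149921}{293} \approx 511.68$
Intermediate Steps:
$N = 6$
$Z{\left(O,S \right)} = 6$
$h = -510$ ($h = \left(-1 + \left(\left(-2 + 12\right) + 6\right)\right) \left(-34\right) = \left(-1 + \left(10 + 6\right)\right) \left(-34\right) = \left(-1 + 16\right) \left(-34\right) = 15 \left(-34\right) = -510$)
$- \frac{982}{-586} - h = - \frac{982}{-586} - -510 = \left(-982\right) \left(- \frac{1}{586}\right) + 510 = \frac{491}{293} + 510 = \frac{149921}{293}$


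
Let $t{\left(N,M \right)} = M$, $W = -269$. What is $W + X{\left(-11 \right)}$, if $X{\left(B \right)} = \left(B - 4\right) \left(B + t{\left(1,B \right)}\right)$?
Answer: $61$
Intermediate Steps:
$X{\left(B \right)} = 2 B \left(-4 + B\right)$ ($X{\left(B \right)} = \left(B - 4\right) \left(B + B\right) = \left(-4 + B\right) 2 B = 2 B \left(-4 + B\right)$)
$W + X{\left(-11 \right)} = -269 + 2 \left(-11\right) \left(-4 - 11\right) = -269 + 2 \left(-11\right) \left(-15\right) = -269 + 330 = 61$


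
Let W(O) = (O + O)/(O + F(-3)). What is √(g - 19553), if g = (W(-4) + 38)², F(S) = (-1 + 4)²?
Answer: I*√455701/5 ≈ 135.01*I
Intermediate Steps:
F(S) = 9 (F(S) = 3² = 9)
W(O) = 2*O/(9 + O) (W(O) = (O + O)/(O + 9) = (2*O)/(9 + O) = 2*O/(9 + O))
g = 33124/25 (g = (2*(-4)/(9 - 4) + 38)² = (2*(-4)/5 + 38)² = (2*(-4)*(⅕) + 38)² = (-8/5 + 38)² = (182/5)² = 33124/25 ≈ 1325.0)
√(g - 19553) = √(33124/25 - 19553) = √(-455701/25) = I*√455701/5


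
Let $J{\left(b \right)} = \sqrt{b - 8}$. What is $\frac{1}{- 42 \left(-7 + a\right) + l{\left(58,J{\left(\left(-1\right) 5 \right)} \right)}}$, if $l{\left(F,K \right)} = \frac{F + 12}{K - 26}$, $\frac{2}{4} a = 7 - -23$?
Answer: $- \frac{109681}{244439636} + \frac{5 i \sqrt{13}}{244439636} \approx -0.0004487 + 7.3751 \cdot 10^{-8} i$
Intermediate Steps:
$a = 60$ ($a = 2 \left(7 - -23\right) = 2 \left(7 + 23\right) = 2 \cdot 30 = 60$)
$J{\left(b \right)} = \sqrt{-8 + b}$
$l{\left(F,K \right)} = \frac{12 + F}{-26 + K}$
$\frac{1}{- 42 \left(-7 + a\right) + l{\left(58,J{\left(\left(-1\right) 5 \right)} \right)}} = \frac{1}{- 42 \left(-7 + 60\right) + \frac{12 + 58}{-26 + \sqrt{-8 - 5}}} = \frac{1}{\left(-42\right) 53 + \frac{1}{-26 + \sqrt{-8 - 5}} \cdot 70} = \frac{1}{-2226 + \frac{1}{-26 + \sqrt{-13}} \cdot 70} = \frac{1}{-2226 + \frac{1}{-26 + i \sqrt{13}} \cdot 70} = \frac{1}{-2226 + \frac{70}{-26 + i \sqrt{13}}}$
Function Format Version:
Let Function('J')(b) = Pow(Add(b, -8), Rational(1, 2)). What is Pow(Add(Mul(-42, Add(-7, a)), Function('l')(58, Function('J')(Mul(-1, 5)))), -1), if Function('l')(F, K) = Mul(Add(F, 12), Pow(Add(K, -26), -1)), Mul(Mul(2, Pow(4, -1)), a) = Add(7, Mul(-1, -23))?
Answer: Add(Rational(-109681, 244439636), Mul(Rational(5, 244439636), I, Pow(13, Rational(1, 2)))) ≈ Add(-0.00044870, Mul(7.3751e-8, I))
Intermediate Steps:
a = 60 (a = Mul(2, Add(7, Mul(-1, -23))) = Mul(2, Add(7, 23)) = Mul(2, 30) = 60)
Function('J')(b) = Pow(Add(-8, b), Rational(1, 2))
Function('l')(F, K) = Mul(Pow(Add(-26, K), -1), Add(12, F)) (Function('l')(F, K) = Mul(Add(12, F), Pow(Add(-26, K), -1)) = Mul(Pow(Add(-26, K), -1), Add(12, F)))
Pow(Add(Mul(-42, Add(-7, a)), Function('l')(58, Function('J')(Mul(-1, 5)))), -1) = Pow(Add(Mul(-42, Add(-7, 60)), Mul(Pow(Add(-26, Pow(Add(-8, Mul(-1, 5)), Rational(1, 2))), -1), Add(12, 58))), -1) = Pow(Add(Mul(-42, 53), Mul(Pow(Add(-26, Pow(Add(-8, -5), Rational(1, 2))), -1), 70)), -1) = Pow(Add(-2226, Mul(Pow(Add(-26, Pow(-13, Rational(1, 2))), -1), 70)), -1) = Pow(Add(-2226, Mul(Pow(Add(-26, Mul(I, Pow(13, Rational(1, 2)))), -1), 70)), -1) = Pow(Add(-2226, Mul(70, Pow(Add(-26, Mul(I, Pow(13, Rational(1, 2)))), -1))), -1)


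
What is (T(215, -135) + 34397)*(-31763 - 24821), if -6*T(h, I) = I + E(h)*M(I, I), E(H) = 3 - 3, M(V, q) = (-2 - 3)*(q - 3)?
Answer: -1947592988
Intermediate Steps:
M(V, q) = 15 - 5*q (M(V, q) = -5*(-3 + q) = 15 - 5*q)
E(H) = 0
T(h, I) = -I/6 (T(h, I) = -(I + 0*(15 - 5*I))/6 = -(I + 0)/6 = -I/6)
(T(215, -135) + 34397)*(-31763 - 24821) = (-1/6*(-135) + 34397)*(-31763 - 24821) = (45/2 + 34397)*(-56584) = (68839/2)*(-56584) = -1947592988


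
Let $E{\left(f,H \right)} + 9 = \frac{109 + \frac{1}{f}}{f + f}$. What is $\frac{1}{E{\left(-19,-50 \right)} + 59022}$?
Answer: $\frac{361}{21302658} \approx 1.6946 \cdot 10^{-5}$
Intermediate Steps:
$E{\left(f,H \right)} = -9 + \frac{109 + \frac{1}{f}}{2 f}$ ($E{\left(f,H \right)} = -9 + \frac{109 + \frac{1}{f}}{f + f} = -9 + \frac{109 + \frac{1}{f}}{2 f}$)
$\frac{1}{E{\left(-19,-50 \right)} + 59022} = \frac{1}{\left(-9 + \frac{1}{2 \cdot 361} + \frac{109}{2 \left(-19\right)}\right) + 59022} = \frac{1}{\left(-9 + \frac{1}{2} \cdot \frac{1}{361} + \frac{109}{2} \left(- \frac{1}{19}\right)\right) + 59022} = \frac{1}{\left(-9 + \frac{1}{722} - \frac{109}{38}\right) + 59022} = \frac{1}{- \frac{4284}{361} + 59022} = \frac{1}{\frac{21302658}{361}} = \frac{361}{21302658}$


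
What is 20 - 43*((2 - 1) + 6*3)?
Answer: -797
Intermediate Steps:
20 - 43*((2 - 1) + 6*3) = 20 - 43*(1 + 18) = 20 - 43*19 = 20 - 817 = -797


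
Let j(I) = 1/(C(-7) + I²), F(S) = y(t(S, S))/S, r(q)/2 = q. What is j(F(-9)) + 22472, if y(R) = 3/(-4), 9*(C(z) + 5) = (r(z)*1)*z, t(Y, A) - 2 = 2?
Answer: 6359624/283 ≈ 22472.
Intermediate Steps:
r(q) = 2*q
t(Y, A) = 4 (t(Y, A) = 2 + 2 = 4)
C(z) = -5 + 2*z²/9 (C(z) = -5 + (((2*z)*1)*z)/9 = -5 + ((2*z)*z)/9 = -5 + (2*z²)/9 = -5 + 2*z²/9)
y(R) = -¾ (y(R) = 3*(-¼) = -¾)
F(S) = -3/(4*S)
j(I) = 1/(53/9 + I²) (j(I) = 1/((-5 + (2/9)*(-7)²) + I²) = 1/((-5 + (2/9)*49) + I²) = 1/((-5 + 98/9) + I²) = 1/(53/9 + I²))
j(F(-9)) + 22472 = 9/(53 + 9*(-¾/(-9))²) + 22472 = 9/(53 + 9*(-¾*(-⅑))²) + 22472 = 9/(53 + 9*(1/12)²) + 22472 = 9/(53 + 9*(1/144)) + 22472 = 9/(53 + 1/16) + 22472 = 9/(849/16) + 22472 = 9*(16/849) + 22472 = 48/283 + 22472 = 6359624/283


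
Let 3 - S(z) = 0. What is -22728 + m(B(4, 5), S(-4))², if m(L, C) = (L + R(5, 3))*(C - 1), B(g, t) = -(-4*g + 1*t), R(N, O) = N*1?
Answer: -21704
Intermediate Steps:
R(N, O) = N
S(z) = 3 (S(z) = 3 - 1*0 = 3 + 0 = 3)
B(g, t) = -t + 4*g (B(g, t) = -(-4*g + t) = -(t - 4*g) = -t + 4*g)
m(L, C) = (-1 + C)*(5 + L) (m(L, C) = (L + 5)*(C - 1) = (5 + L)*(-1 + C) = (-1 + C)*(5 + L))
-22728 + m(B(4, 5), S(-4))² = -22728 + (-5 - (-1*5 + 4*4) + 5*3 + 3*(-1*5 + 4*4))² = -22728 + (-5 - (-5 + 16) + 15 + 3*(-5 + 16))² = -22728 + (-5 - 1*11 + 15 + 3*11)² = -22728 + (-5 - 11 + 15 + 33)² = -22728 + 32² = -22728 + 1024 = -21704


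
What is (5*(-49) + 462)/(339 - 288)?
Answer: 217/51 ≈ 4.2549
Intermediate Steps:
(5*(-49) + 462)/(339 - 288) = (-245 + 462)/51 = 217*(1/51) = 217/51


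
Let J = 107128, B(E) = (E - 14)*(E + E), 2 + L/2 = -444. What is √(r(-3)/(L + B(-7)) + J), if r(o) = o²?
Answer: √38309395930/598 ≈ 327.30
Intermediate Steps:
L = -892 (L = -4 + 2*(-444) = -4 - 888 = -892)
B(E) = 2*E*(-14 + E) (B(E) = (-14 + E)*(2*E) = 2*E*(-14 + E))
√(r(-3)/(L + B(-7)) + J) = √((-3)²/(-892 + 2*(-7)*(-14 - 7)) + 107128) = √(9/(-892 + 2*(-7)*(-21)) + 107128) = √(9/(-892 + 294) + 107128) = √(9/(-598) + 107128) = √(-1/598*9 + 107128) = √(-9/598 + 107128) = √(64062535/598) = √38309395930/598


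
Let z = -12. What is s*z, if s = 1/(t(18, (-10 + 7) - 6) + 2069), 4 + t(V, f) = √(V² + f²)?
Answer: -1239/213191 + 27*√5/1065955 ≈ -0.0057551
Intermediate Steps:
t(V, f) = -4 + √(V² + f²)
s = 1/(2065 + 9*√5) (s = 1/((-4 + √(18² + ((-10 + 7) - 6)²)) + 2069) = 1/((-4 + √(324 + (-3 - 6)²)) + 2069) = 1/((-4 + √(324 + (-9)²)) + 2069) = 1/((-4 + √(324 + 81)) + 2069) = 1/((-4 + √405) + 2069) = 1/((-4 + 9*√5) + 2069) = 1/(2065 + 9*√5) ≈ 0.00047959)
s*z = (413/852764 - 9*√5/4263820)*(-12) = -1239/213191 + 27*√5/1065955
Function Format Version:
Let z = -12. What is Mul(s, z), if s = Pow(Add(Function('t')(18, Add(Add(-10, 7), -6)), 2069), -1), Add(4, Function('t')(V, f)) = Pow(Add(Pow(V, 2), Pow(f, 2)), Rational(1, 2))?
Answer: Add(Rational(-1239, 213191), Mul(Rational(27, 1065955), Pow(5, Rational(1, 2)))) ≈ -0.0057551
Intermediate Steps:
Function('t')(V, f) = Add(-4, Pow(Add(Pow(V, 2), Pow(f, 2)), Rational(1, 2)))
s = Pow(Add(2065, Mul(9, Pow(5, Rational(1, 2)))), -1) (s = Pow(Add(Add(-4, Pow(Add(Pow(18, 2), Pow(Add(Add(-10, 7), -6), 2)), Rational(1, 2))), 2069), -1) = Pow(Add(Add(-4, Pow(Add(324, Pow(Add(-3, -6), 2)), Rational(1, 2))), 2069), -1) = Pow(Add(Add(-4, Pow(Add(324, Pow(-9, 2)), Rational(1, 2))), 2069), -1) = Pow(Add(Add(-4, Pow(Add(324, 81), Rational(1, 2))), 2069), -1) = Pow(Add(Add(-4, Pow(405, Rational(1, 2))), 2069), -1) = Pow(Add(Add(-4, Mul(9, Pow(5, Rational(1, 2)))), 2069), -1) = Pow(Add(2065, Mul(9, Pow(5, Rational(1, 2)))), -1) ≈ 0.00047959)
Mul(s, z) = Mul(Add(Rational(413, 852764), Mul(Rational(-9, 4263820), Pow(5, Rational(1, 2)))), -12) = Add(Rational(-1239, 213191), Mul(Rational(27, 1065955), Pow(5, Rational(1, 2))))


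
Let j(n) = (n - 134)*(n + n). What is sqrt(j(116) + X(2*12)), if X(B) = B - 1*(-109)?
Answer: I*sqrt(4043) ≈ 63.585*I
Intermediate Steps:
j(n) = 2*n*(-134 + n) (j(n) = (-134 + n)*(2*n) = 2*n*(-134 + n))
X(B) = 109 + B (X(B) = B + 109 = 109 + B)
sqrt(j(116) + X(2*12)) = sqrt(2*116*(-134 + 116) + (109 + 2*12)) = sqrt(2*116*(-18) + (109 + 24)) = sqrt(-4176 + 133) = sqrt(-4043) = I*sqrt(4043)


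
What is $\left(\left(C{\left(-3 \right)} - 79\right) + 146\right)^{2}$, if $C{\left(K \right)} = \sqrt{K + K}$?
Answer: $\left(67 + i \sqrt{6}\right)^{2} \approx 4483.0 + 328.23 i$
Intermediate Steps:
$C{\left(K \right)} = \sqrt{2} \sqrt{K}$ ($C{\left(K \right)} = \sqrt{2 K} = \sqrt{2} \sqrt{K}$)
$\left(\left(C{\left(-3 \right)} - 79\right) + 146\right)^{2} = \left(\left(\sqrt{2} \sqrt{-3} - 79\right) + 146\right)^{2} = \left(\left(\sqrt{2} i \sqrt{3} - 79\right) + 146\right)^{2} = \left(\left(i \sqrt{6} - 79\right) + 146\right)^{2} = \left(\left(-79 + i \sqrt{6}\right) + 146\right)^{2} = \left(67 + i \sqrt{6}\right)^{2}$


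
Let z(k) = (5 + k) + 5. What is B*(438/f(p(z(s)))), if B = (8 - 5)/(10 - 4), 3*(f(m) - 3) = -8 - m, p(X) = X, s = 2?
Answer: -657/11 ≈ -59.727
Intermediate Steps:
z(k) = 10 + k
f(m) = 1/3 - m/3 (f(m) = 3 + (-8 - m)/3 = 3 + (-8/3 - m/3) = 1/3 - m/3)
B = 1/2 (B = 3/6 = 3*(1/6) = 1/2 ≈ 0.50000)
B*(438/f(p(z(s)))) = (438/(1/3 - (10 + 2)/3))/2 = (438/(1/3 - 1/3*12))/2 = (438/(1/3 - 4))/2 = (438/(-11/3))/2 = (438*(-3/11))/2 = (1/2)*(-1314/11) = -657/11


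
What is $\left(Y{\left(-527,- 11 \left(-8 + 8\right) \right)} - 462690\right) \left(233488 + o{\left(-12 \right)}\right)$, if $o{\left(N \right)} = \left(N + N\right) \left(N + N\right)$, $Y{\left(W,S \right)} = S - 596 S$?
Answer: $-108299072160$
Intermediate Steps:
$Y{\left(W,S \right)} = - 595 S$
$o{\left(N \right)} = 4 N^{2}$ ($o{\left(N \right)} = 2 N 2 N = 4 N^{2}$)
$\left(Y{\left(-527,- 11 \left(-8 + 8\right) \right)} - 462690\right) \left(233488 + o{\left(-12 \right)}\right) = \left(- 595 \left(- 11 \left(-8 + 8\right)\right) - 462690\right) \left(233488 + 4 \left(-12\right)^{2}\right) = \left(- 595 \left(\left(-11\right) 0\right) - 462690\right) \left(233488 + 4 \cdot 144\right) = \left(\left(-595\right) 0 - 462690\right) \left(233488 + 576\right) = \left(0 - 462690\right) 234064 = \left(-462690\right) 234064 = -108299072160$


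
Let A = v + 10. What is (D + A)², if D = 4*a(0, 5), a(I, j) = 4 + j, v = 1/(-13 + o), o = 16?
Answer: 19321/9 ≈ 2146.8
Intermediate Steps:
v = ⅓ (v = 1/(-13 + 16) = 1/3 = ⅓ ≈ 0.33333)
D = 36 (D = 4*(4 + 5) = 4*9 = 36)
A = 31/3 (A = ⅓ + 10 = 31/3 ≈ 10.333)
(D + A)² = (36 + 31/3)² = (139/3)² = 19321/9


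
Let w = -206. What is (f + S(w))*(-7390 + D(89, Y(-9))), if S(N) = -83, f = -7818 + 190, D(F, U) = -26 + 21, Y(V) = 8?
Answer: 57022845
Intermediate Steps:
D(F, U) = -5
f = -7628
(f + S(w))*(-7390 + D(89, Y(-9))) = (-7628 - 83)*(-7390 - 5) = -7711*(-7395) = 57022845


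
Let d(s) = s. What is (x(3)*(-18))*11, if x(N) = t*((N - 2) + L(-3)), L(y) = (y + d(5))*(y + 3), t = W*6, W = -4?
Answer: 4752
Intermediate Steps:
t = -24 (t = -4*6 = -24)
L(y) = (3 + y)*(5 + y) (L(y) = (y + 5)*(y + 3) = (5 + y)*(3 + y) = (3 + y)*(5 + y))
x(N) = 48 - 24*N (x(N) = -24*((N - 2) + (15 + (-3)² + 8*(-3))) = -24*((-2 + N) + (15 + 9 - 24)) = -24*((-2 + N) + 0) = -24*(-2 + N) = 48 - 24*N)
(x(3)*(-18))*11 = ((48 - 24*3)*(-18))*11 = ((48 - 72)*(-18))*11 = -24*(-18)*11 = 432*11 = 4752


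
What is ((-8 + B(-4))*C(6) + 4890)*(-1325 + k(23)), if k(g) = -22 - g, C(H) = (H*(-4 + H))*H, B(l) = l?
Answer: -5515620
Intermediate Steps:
C(H) = H²*(-4 + H)
((-8 + B(-4))*C(6) + 4890)*(-1325 + k(23)) = ((-8 - 4)*(6²*(-4 + 6)) + 4890)*(-1325 + (-22 - 1*23)) = (-432*2 + 4890)*(-1325 + (-22 - 23)) = (-12*72 + 4890)*(-1325 - 45) = (-864 + 4890)*(-1370) = 4026*(-1370) = -5515620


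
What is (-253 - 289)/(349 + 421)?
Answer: -271/385 ≈ -0.70390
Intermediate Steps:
(-253 - 289)/(349 + 421) = -542/770 = -542*1/770 = -271/385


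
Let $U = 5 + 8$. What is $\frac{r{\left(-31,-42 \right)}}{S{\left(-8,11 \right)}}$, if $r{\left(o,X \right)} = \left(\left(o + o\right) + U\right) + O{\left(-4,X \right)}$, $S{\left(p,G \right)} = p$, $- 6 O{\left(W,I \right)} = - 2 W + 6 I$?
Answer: $\frac{25}{24} \approx 1.0417$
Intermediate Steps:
$O{\left(W,I \right)} = - I + \frac{W}{3}$ ($O{\left(W,I \right)} = - \frac{- 2 W + 6 I}{6} = - I + \frac{W}{3}$)
$U = 13$
$r{\left(o,X \right)} = \frac{35}{3} - X + 2 o$ ($r{\left(o,X \right)} = \left(\left(o + o\right) + 13\right) - \left(\frac{4}{3} + X\right) = \left(2 o + 13\right) - \left(\frac{4}{3} + X\right) = \left(13 + 2 o\right) - \left(\frac{4}{3} + X\right) = \frac{35}{3} - X + 2 o$)
$\frac{r{\left(-31,-42 \right)}}{S{\left(-8,11 \right)}} = \frac{\frac{35}{3} - -42 + 2 \left(-31\right)}{-8} = \left(\frac{35}{3} + 42 - 62\right) \left(- \frac{1}{8}\right) = \left(- \frac{25}{3}\right) \left(- \frac{1}{8}\right) = \frac{25}{24}$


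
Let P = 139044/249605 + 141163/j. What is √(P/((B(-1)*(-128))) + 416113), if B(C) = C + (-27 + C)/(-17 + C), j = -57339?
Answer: 3*√29931641815001034024722802/25443735280 ≈ 645.07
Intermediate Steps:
B(C) = C + (-27 + C)/(-17 + C)
P = -27262346699/14312101095 (P = 139044/249605 + 141163/(-57339) = 139044*(1/249605) + 141163*(-1/57339) = 139044/249605 - 141163/57339 = -27262346699/14312101095 ≈ -1.9048)
√(P/((B(-1)*(-128))) + 416113) = √(-27262346699*(-(-17 - 1)/(128*(-27 + (-1)² - 16*(-1))))/14312101095 + 416113) = √(-27262346699*9/(64*(-27 + 1 + 16))/14312101095 + 416113) = √(-27262346699/(14312101095*(-1/18*(-10)*(-128))) + 416113) = √(-27262346699/(14312101095*((5/9)*(-128))) + 416113) = √(-27262346699/(14312101095*(-640/9)) + 416113) = √(-27262346699/14312101095*(-9/640) + 416113) = √(27262346699/1017749411200 + 416113) = √(423498788005012299/1017749411200) = 3*√29931641815001034024722802/25443735280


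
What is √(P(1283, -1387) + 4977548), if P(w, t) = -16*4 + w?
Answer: √4978767 ≈ 2231.3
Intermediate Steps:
P(w, t) = -64 + w
√(P(1283, -1387) + 4977548) = √((-64 + 1283) + 4977548) = √(1219 + 4977548) = √4978767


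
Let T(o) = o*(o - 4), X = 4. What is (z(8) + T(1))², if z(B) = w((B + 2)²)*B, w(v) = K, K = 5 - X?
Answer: 25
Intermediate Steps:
K = 1 (K = 5 - 1*4 = 5 - 4 = 1)
T(o) = o*(-4 + o)
w(v) = 1
z(B) = B (z(B) = 1*B = B)
(z(8) + T(1))² = (8 + 1*(-4 + 1))² = (8 + 1*(-3))² = (8 - 3)² = 5² = 25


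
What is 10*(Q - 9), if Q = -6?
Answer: -150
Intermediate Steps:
10*(Q - 9) = 10*(-6 - 9) = 10*(-15) = -150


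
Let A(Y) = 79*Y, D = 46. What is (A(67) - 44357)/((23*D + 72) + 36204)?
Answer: -19532/18667 ≈ -1.0463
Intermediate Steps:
(A(67) - 44357)/((23*D + 72) + 36204) = (79*67 - 44357)/((23*46 + 72) + 36204) = (5293 - 44357)/((1058 + 72) + 36204) = -39064/(1130 + 36204) = -39064/37334 = -39064*1/37334 = -19532/18667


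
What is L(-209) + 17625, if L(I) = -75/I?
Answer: 3683700/209 ≈ 17625.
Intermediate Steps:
L(-209) + 17625 = -75/(-209) + 17625 = -75*(-1/209) + 17625 = 75/209 + 17625 = 3683700/209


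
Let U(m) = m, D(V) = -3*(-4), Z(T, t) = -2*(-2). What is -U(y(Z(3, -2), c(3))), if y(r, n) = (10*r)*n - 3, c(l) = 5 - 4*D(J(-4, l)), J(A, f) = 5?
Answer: 1723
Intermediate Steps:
Z(T, t) = 4
D(V) = 12
c(l) = -43 (c(l) = 5 - 4*12 = 5 - 48 = -43)
y(r, n) = -3 + 10*n*r (y(r, n) = 10*n*r - 3 = -3 + 10*n*r)
-U(y(Z(3, -2), c(3))) = -(-3 + 10*(-43)*4) = -(-3 - 1720) = -1*(-1723) = 1723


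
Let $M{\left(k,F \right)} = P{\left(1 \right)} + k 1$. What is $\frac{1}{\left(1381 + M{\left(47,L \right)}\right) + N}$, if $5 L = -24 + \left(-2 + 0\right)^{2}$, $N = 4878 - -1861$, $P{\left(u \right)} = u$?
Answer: $\frac{1}{8168} \approx 0.00012243$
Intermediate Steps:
$N = 6739$ ($N = 4878 + 1861 = 6739$)
$L = -4$ ($L = \frac{-24 + \left(-2 + 0\right)^{2}}{5} = \frac{-24 + \left(-2\right)^{2}}{5} = \frac{-24 + 4}{5} = \frac{1}{5} \left(-20\right) = -4$)
$M{\left(k,F \right)} = 1 + k$ ($M{\left(k,F \right)} = 1 + k 1 = 1 + k$)
$\frac{1}{\left(1381 + M{\left(47,L \right)}\right) + N} = \frac{1}{\left(1381 + \left(1 + 47\right)\right) + 6739} = \frac{1}{\left(1381 + 48\right) + 6739} = \frac{1}{1429 + 6739} = \frac{1}{8168}$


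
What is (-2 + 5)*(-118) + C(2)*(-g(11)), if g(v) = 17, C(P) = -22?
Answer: 20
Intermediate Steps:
(-2 + 5)*(-118) + C(2)*(-g(11)) = (-2 + 5)*(-118) - (-22)*17 = 3*(-118) - 22*(-17) = -354 + 374 = 20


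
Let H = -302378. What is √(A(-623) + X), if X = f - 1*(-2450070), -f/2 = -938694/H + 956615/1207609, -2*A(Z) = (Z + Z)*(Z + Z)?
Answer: 2*√13948828506539137952402366874/182577197101 ≈ 1293.8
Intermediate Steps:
A(Z) = -2*Z² (A(Z) = -(Z + Z)*(Z + Z)/2 = -2*Z*2*Z/2 = -2*Z²)
f = -1422834653116/182577197101 (f = -2*(-938694/(-302378) + 956615/1207609) = -2*(-938694*(-1/302378) + 956615*(1/1207609)) = -2*(469347/151189 + 956615/1207609) = -2*711417326558/182577197101 = -1422834653116/182577197101 ≈ -7.7931)
X = 447325490466593954/182577197101 (X = -1422834653116/182577197101 - 1*(-2450070) = -1422834653116/182577197101 + 2450070 = 447325490466593954/182577197101 ≈ 2.4501e+6)
√(A(-623) + X) = √(-2*(-623)² + 447325490466593954/182577197101) = √(-2*388129 + 447325490466593954/182577197101) = √(-776258 + 447325490466593954/182577197101) = √(305598480599365896/182577197101) = 2*√13948828506539137952402366874/182577197101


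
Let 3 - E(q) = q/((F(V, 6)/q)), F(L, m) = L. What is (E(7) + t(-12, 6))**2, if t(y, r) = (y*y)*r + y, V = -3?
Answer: 6832996/9 ≈ 7.5922e+5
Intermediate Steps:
t(y, r) = y + r*y**2 (t(y, r) = y**2*r + y = r*y**2 + y = y + r*y**2)
E(q) = 3 + q**2/3 (E(q) = 3 - q/((-3/q)) = 3 - q*(-q/3) = 3 - (-1)*q**2/3 = 3 + q**2/3)
(E(7) + t(-12, 6))**2 = ((3 + (1/3)*7**2) - 12*(1 + 6*(-12)))**2 = ((3 + (1/3)*49) - 12*(1 - 72))**2 = ((3 + 49/3) - 12*(-71))**2 = (58/3 + 852)**2 = (2614/3)**2 = 6832996/9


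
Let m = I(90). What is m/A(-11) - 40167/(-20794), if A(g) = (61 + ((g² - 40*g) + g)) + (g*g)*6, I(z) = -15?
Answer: 53391369/27801578 ≈ 1.9204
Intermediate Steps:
m = -15
A(g) = 61 - 39*g + 7*g² (A(g) = (61 + (g² - 39*g)) + g²*6 = (61 + g² - 39*g) + 6*g² = 61 - 39*g + 7*g²)
m/A(-11) - 40167/(-20794) = -15/(61 - 39*(-11) + 7*(-11)²) - 40167/(-20794) = -15/(61 + 429 + 7*121) - 40167*(-1/20794) = -15/(61 + 429 + 847) + 40167/20794 = -15/1337 + 40167/20794 = 53391369/27801578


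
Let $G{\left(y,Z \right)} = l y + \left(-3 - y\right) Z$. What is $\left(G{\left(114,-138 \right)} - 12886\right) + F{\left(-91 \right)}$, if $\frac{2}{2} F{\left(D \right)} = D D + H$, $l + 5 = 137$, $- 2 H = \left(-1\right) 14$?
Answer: $26596$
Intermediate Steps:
$H = 7$ ($H = - \frac{\left(-1\right) 14}{2} = \left(- \frac{1}{2}\right) \left(-14\right) = 7$)
$l = 132$ ($l = -5 + 137 = 132$)
$G{\left(y,Z \right)} = 132 y + Z \left(-3 - y\right)$ ($G{\left(y,Z \right)} = 132 y + \left(-3 - y\right) Z = 132 y + Z \left(-3 - y\right)$)
$F{\left(D \right)} = 7 + D^{2}$ ($F{\left(D \right)} = D D + 7 = D^{2} + 7 = 7 + D^{2}$)
$\left(G{\left(114,-138 \right)} - 12886\right) + F{\left(-91 \right)} = \left(\left(\left(-3\right) \left(-138\right) + 132 \cdot 114 - \left(-138\right) 114\right) - 12886\right) + \left(7 + \left(-91\right)^{2}\right) = \left(\left(414 + 15048 + 15732\right) - 12886\right) + \left(7 + 8281\right) = \left(31194 - 12886\right) + 8288 = 18308 + 8288 = 26596$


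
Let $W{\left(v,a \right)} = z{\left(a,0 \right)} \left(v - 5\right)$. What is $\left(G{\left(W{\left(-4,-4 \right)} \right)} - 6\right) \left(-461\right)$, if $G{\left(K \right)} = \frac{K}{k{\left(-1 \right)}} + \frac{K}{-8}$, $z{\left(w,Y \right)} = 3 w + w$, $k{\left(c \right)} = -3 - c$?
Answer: $44256$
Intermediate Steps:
$z{\left(w,Y \right)} = 4 w$
$W{\left(v,a \right)} = 4 a \left(-5 + v\right)$ ($W{\left(v,a \right)} = 4 a \left(v - 5\right) = 4 a \left(-5 + v\right)$)
$G{\left(K \right)} = - \frac{5 K}{8}$ ($G{\left(K \right)} = \frac{K}{-3 - -1} + \frac{K}{-8} = \frac{K}{-3 + 1} + K \left(- \frac{1}{8}\right) = \frac{K}{-2} - \frac{K}{8} = K \left(- \frac{1}{2}\right) - \frac{K}{8} = - \frac{K}{2} - \frac{K}{8} = - \frac{5 K}{8}$)
$\left(G{\left(W{\left(-4,-4 \right)} \right)} - 6\right) \left(-461\right) = \left(- \frac{5 \cdot 4 \left(-4\right) \left(-5 - 4\right)}{8} - 6\right) \left(-461\right) = \left(- \frac{5 \cdot 4 \left(-4\right) \left(-9\right)}{8} - 6\right) \left(-461\right) = \left(\left(- \frac{5}{8}\right) 144 - 6\right) \left(-461\right) = \left(-90 - 6\right) \left(-461\right) = \left(-96\right) \left(-461\right) = 44256$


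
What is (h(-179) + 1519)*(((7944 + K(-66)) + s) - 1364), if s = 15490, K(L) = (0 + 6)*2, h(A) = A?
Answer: 29589880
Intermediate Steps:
K(L) = 12 (K(L) = 6*2 = 12)
(h(-179) + 1519)*(((7944 + K(-66)) + s) - 1364) = (-179 + 1519)*(((7944 + 12) + 15490) - 1364) = 1340*((7956 + 15490) - 1364) = 1340*(23446 - 1364) = 1340*22082 = 29589880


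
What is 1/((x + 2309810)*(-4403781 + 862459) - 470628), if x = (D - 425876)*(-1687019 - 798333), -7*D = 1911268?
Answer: -7/43060181782619061736 ≈ -1.6256e-19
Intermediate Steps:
D = -1911268/7 (D = -⅐*1911268 = -1911268/7 ≈ -2.7304e+5)
x = 12159336124800/7 (x = (-1911268/7 - 425876)*(-1687019 - 798333) = -4892400/7*(-2485352) = 12159336124800/7 ≈ 1.7370e+12)
1/((x + 2309810)*(-4403781 + 862459) - 470628) = 1/((12159336124800/7 + 2309810)*(-4403781 + 862459) - 470628) = 1/((12159352293470/7)*(-3541322) - 470628) = 1/(-43060181782615767340/7 - 470628) = 1/(-43060181782619061736/7) = -7/43060181782619061736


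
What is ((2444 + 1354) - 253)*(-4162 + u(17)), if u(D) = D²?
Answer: -13729785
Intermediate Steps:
((2444 + 1354) - 253)*(-4162 + u(17)) = ((2444 + 1354) - 253)*(-4162 + 17²) = (3798 - 253)*(-4162 + 289) = 3545*(-3873) = -13729785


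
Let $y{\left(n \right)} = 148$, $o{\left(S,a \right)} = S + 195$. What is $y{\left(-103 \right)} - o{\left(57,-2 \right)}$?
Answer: $-104$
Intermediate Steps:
$o{\left(S,a \right)} = 195 + S$
$y{\left(-103 \right)} - o{\left(57,-2 \right)} = 148 - \left(195 + 57\right) = 148 - 252 = -104$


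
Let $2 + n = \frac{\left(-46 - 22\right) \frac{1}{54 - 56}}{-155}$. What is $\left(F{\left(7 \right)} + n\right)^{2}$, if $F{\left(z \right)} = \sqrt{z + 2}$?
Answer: $\frac{14641}{24025} \approx 0.60941$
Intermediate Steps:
$F{\left(z \right)} = \sqrt{2 + z}$
$n = - \frac{344}{155}$ ($n = -2 + \frac{\left(-46 - 22\right) \frac{1}{54 - 56}}{-155} = -2 + - \frac{68}{-2} \left(- \frac{1}{155}\right) = -2 + \left(-68\right) \left(- \frac{1}{2}\right) \left(- \frac{1}{155}\right) = -2 + 34 \left(- \frac{1}{155}\right) = -2 - \frac{34}{155} = - \frac{344}{155} \approx -2.2194$)
$\left(F{\left(7 \right)} + n\right)^{2} = \left(\sqrt{2 + 7} - \frac{344}{155}\right)^{2} = \left(\sqrt{9} - \frac{344}{155}\right)^{2} = \left(3 - \frac{344}{155}\right)^{2} = \left(\frac{121}{155}\right)^{2} = \frac{14641}{24025}$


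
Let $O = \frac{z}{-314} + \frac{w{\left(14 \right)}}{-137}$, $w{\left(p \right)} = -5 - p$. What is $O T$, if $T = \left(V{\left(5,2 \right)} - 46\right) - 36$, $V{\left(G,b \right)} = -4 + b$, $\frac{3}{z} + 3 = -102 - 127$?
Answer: $- \frac{29074983}{2495044} \approx -11.653$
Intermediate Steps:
$z = - \frac{3}{232}$ ($z = \frac{3}{-3 - 229} = \frac{3}{-232} = 3 \left(- \frac{1}{232}\right) = - \frac{3}{232} \approx -0.012931$)
$O = \frac{1384523}{9980176}$ ($O = - \frac{3}{232 \left(-314\right)} + \frac{-5 - 14}{-137} = \left(- \frac{3}{232}\right) \left(- \frac{1}{314}\right) + \left(-5 - 14\right) \left(- \frac{1}{137}\right) = \frac{3}{72848} - - \frac{19}{137} = \frac{3}{72848} + \frac{19}{137} = \frac{1384523}{9980176} \approx 0.13873$)
$T = -84$ ($T = \left(\left(-4 + 2\right) - 46\right) - 36 = \left(-2 - 46\right) - 36 = -48 - 36 = -84$)
$O T = \frac{1384523}{9980176} \left(-84\right) = - \frac{29074983}{2495044}$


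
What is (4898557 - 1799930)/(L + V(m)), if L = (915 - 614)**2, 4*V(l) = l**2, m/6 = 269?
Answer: 3098627/741850 ≈ 4.1769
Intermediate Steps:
m = 1614 (m = 6*269 = 1614)
V(l) = l**2/4
L = 90601 (L = 301**2 = 90601)
(4898557 - 1799930)/(L + V(m)) = (4898557 - 1799930)/(90601 + (1/4)*1614**2) = 3098627/(90601 + (1/4)*2604996) = 3098627/(90601 + 651249) = 3098627/741850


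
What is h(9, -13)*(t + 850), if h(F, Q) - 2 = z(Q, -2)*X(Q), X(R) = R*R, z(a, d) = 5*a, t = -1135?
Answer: 3130155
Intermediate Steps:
X(R) = R²
h(F, Q) = 2 + 5*Q³ (h(F, Q) = 2 + (5*Q)*Q² = 2 + 5*Q³)
h(9, -13)*(t + 850) = (2 + 5*(-13)³)*(-1135 + 850) = (2 + 5*(-2197))*(-285) = (2 - 10985)*(-285) = -10983*(-285) = 3130155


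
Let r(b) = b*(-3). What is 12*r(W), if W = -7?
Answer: 252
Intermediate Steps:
r(b) = -3*b
12*r(W) = 12*(-3*(-7)) = 12*21 = 252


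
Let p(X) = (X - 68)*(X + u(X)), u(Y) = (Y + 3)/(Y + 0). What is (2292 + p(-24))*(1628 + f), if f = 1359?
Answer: 26402093/2 ≈ 1.3201e+7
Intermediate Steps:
u(Y) = (3 + Y)/Y
p(X) = (-68 + X)*(X + (3 + X)/X) (p(X) = (X - 68)*(X + (3 + X)/X) = (-68 + X)*(X + (3 + X)/X))
(2292 + p(-24))*(1628 + f) = (2292 + (-65 + (-24)**2 - 204/(-24) - 67*(-24)))*(1628 + 1359) = (2292 + (-65 + 576 - 204*(-1/24) + 1608))*2987 = (2292 + (-65 + 576 + 17/2 + 1608))*2987 = (2292 + 4255/2)*2987 = (8839/2)*2987 = 26402093/2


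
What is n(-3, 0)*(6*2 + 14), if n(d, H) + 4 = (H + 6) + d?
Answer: -26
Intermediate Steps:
n(d, H) = 2 + H + d (n(d, H) = -4 + ((H + 6) + d) = -4 + ((6 + H) + d) = -4 + (6 + H + d) = 2 + H + d)
n(-3, 0)*(6*2 + 14) = (2 + 0 - 3)*(6*2 + 14) = -(12 + 14) = -1*26 = -26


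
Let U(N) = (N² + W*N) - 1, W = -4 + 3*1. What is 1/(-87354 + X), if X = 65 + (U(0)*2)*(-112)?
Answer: -1/87065 ≈ -1.1486e-5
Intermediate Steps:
W = -1 (W = -4 + 3 = -1)
U(N) = -1 + N² - N (U(N) = (N² - N) - 1 = -1 + N² - N)
X = 289 (X = 65 + ((-1 + 0² - 1*0)*2)*(-112) = 65 + ((-1 + 0 + 0)*2)*(-112) = 65 - 1*2*(-112) = 65 - 2*(-112) = 65 + 224 = 289)
1/(-87354 + X) = 1/(-87354 + 289) = 1/(-87065) = -1/87065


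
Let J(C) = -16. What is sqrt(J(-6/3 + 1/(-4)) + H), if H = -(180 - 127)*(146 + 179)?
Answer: I*sqrt(17241) ≈ 131.3*I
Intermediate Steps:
H = -17225 (H = -53*325 = -1*17225 = -17225)
sqrt(J(-6/3 + 1/(-4)) + H) = sqrt(-16 - 17225) = sqrt(-17241) = I*sqrt(17241)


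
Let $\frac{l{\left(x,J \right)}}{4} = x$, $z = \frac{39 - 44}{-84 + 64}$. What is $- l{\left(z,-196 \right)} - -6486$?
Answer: $6485$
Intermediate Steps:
$z = \frac{1}{4}$ ($z = - \frac{5}{-20} = \left(-5\right) \left(- \frac{1}{20}\right) = \frac{1}{4} \approx 0.25$)
$l{\left(x,J \right)} = 4 x$
$- l{\left(z,-196 \right)} - -6486 = - \frac{4}{4} - -6486 = \left(-1\right) 1 + 6486 = -1 + 6486 = 6485$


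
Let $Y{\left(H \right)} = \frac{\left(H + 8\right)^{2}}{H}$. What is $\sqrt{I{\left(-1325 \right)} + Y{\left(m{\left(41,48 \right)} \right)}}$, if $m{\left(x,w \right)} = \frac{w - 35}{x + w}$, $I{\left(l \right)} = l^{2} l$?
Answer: $\frac{100 i \sqrt{311396887893}}{1157} \approx 48231.0 i$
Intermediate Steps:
$I{\left(l \right)} = l^{3}$
$m{\left(x,w \right)} = \frac{-35 + w}{w + x}$
$Y{\left(H \right)} = \frac{\left(8 + H\right)^{2}}{H}$
$\sqrt{I{\left(-1325 \right)} + Y{\left(m{\left(41,48 \right)} \right)}} = \sqrt{\left(-1325\right)^{3} + \frac{\left(8 + \frac{-35 + 48}{48 + 41}\right)^{2}}{\frac{1}{48 + 41} \left(-35 + 48\right)}} = \sqrt{-2326203125 + \frac{\left(8 + \frac{1}{89} \cdot 13\right)^{2}}{\frac{1}{89} \cdot 13}} = \sqrt{-2326203125 + \frac{\left(8 + \frac{13}{89}\right)^{2}}{\frac{13}{89}}} = \sqrt{-2326203125 + \frac{89 \left(\frac{725}{89}\right)^{2}}{13}} = \sqrt{-2326203125 + \frac{89}{13} \cdot \frac{525625}{7921}} = \sqrt{-2326203125 + \frac{525625}{1157}} = \sqrt{- \frac{2691416490000}{1157}} = \frac{100 i \sqrt{311396887893}}{1157}$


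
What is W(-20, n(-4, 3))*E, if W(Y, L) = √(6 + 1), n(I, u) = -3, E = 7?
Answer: 7*√7 ≈ 18.520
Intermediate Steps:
W(Y, L) = √7
W(-20, n(-4, 3))*E = √7*7 = 7*√7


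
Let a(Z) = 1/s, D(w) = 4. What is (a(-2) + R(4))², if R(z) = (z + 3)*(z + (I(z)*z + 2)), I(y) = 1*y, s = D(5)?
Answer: 380689/16 ≈ 23793.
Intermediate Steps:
s = 4
I(y) = y
a(Z) = ¼ (a(Z) = 1/4 = ¼)
R(z) = (3 + z)*(2 + z + z²) (R(z) = (z + 3)*(z + (z*z + 2)) = (3 + z)*(z + (z² + 2)) = (3 + z)*(z + (2 + z²)) = (3 + z)*(2 + z + z²))
(a(-2) + R(4))² = (¼ + (6 + 4³ + 4*4² + 5*4))² = (¼ + (6 + 64 + 4*16 + 20))² = (¼ + (6 + 64 + 64 + 20))² = (¼ + 154)² = (617/4)² = 380689/16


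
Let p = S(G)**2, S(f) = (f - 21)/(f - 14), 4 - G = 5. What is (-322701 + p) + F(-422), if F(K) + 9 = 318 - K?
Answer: -72442766/225 ≈ -3.2197e+5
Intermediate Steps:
G = -1 (G = 4 - 1*5 = 4 - 5 = -1)
S(f) = (-21 + f)/(-14 + f)
p = 484/225 (p = ((-21 - 1)/(-14 - 1))**2 = (-22/(-15))**2 = (-1/15*(-22))**2 = (22/15)**2 = 484/225 ≈ 2.1511)
F(K) = 309 - K (F(K) = -9 + (318 - K) = 309 - K)
(-322701 + p) + F(-422) = (-322701 + 484/225) + (309 - 1*(-422)) = -72607241/225 + (309 + 422) = -72607241/225 + 731 = -72442766/225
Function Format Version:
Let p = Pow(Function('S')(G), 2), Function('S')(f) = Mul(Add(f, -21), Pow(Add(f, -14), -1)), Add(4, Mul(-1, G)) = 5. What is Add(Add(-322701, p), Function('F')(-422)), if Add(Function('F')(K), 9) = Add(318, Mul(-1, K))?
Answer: Rational(-72442766, 225) ≈ -3.2197e+5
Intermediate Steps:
G = -1 (G = Add(4, Mul(-1, 5)) = Add(4, -5) = -1)
Function('S')(f) = Mul(Pow(Add(-14, f), -1), Add(-21, f)) (Function('S')(f) = Mul(Add(-21, f), Pow(Add(-14, f), -1)) = Mul(Pow(Add(-14, f), -1), Add(-21, f)))
p = Rational(484, 225) (p = Pow(Mul(Pow(Add(-14, -1), -1), Add(-21, -1)), 2) = Pow(Mul(Pow(-15, -1), -22), 2) = Pow(Mul(Rational(-1, 15), -22), 2) = Pow(Rational(22, 15), 2) = Rational(484, 225) ≈ 2.1511)
Function('F')(K) = Add(309, Mul(-1, K)) (Function('F')(K) = Add(-9, Add(318, Mul(-1, K))) = Add(309, Mul(-1, K)))
Add(Add(-322701, p), Function('F')(-422)) = Add(Add(-322701, Rational(484, 225)), Add(309, Mul(-1, -422))) = Add(Rational(-72607241, 225), Add(309, 422)) = Add(Rational(-72607241, 225), 731) = Rational(-72442766, 225)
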